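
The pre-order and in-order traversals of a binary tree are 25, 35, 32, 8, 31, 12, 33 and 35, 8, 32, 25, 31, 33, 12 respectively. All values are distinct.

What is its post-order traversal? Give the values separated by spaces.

The first element of pre-order is the root; it splits in-order into left and right subtrees.
Root 25: left subtree has 3 nodes {35, 8, 32}, right has 3 {31, 33, 12}.
  Root 35: left subtree has 0 nodes { }, right has 2 {8, 32}.
    Root 32: left subtree has 1 node {8}, right has 0 { }.
  Root 31: left subtree has 0 nodes { }, right has 2 {33, 12}.
    Root 12: left subtree has 1 node {33}, right has 0 { }.

8 32 35 33 12 31 25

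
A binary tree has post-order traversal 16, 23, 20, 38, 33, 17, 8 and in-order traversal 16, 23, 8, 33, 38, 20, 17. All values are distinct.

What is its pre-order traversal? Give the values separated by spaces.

8 23 16 17 33 38 20

The last element of post-order is the root; it splits in-order into left and right subtrees.
Root 8: left subtree has 2 nodes {16, 23}, right has 4 {33, 38, 20, 17}.
  Root 23: left subtree has 1 node {16}, right has 0 { }.
  Root 17: left subtree has 3 nodes {33, 38, 20}, right has 0 { }.
    Root 33: left subtree has 0 nodes { }, right has 2 {38, 20}.
      Root 38: left subtree has 0 nodes { }, right has 1 {20}.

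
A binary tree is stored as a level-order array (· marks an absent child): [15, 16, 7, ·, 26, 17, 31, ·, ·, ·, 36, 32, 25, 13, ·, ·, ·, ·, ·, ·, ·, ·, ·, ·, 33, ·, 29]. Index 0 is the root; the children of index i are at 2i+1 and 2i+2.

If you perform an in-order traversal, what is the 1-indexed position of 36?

In-order visits the left subtree, then the node, then the right subtree.
At 15: go left to 16.
  At 16: no left child.
  Visit 16.
  At 16: go right to 26.
    At 26: no left child.
    Visit 26.
    At 26: go right to 36.
      36 is a leaf — visit 36.
Visit 15.
At 15: go right to 7.
  At 7: go left to 17.
    At 17: go left to 32.
      At 32: no left child.
      Visit 32.
      At 32: go right to 33.
        33 is a leaf — visit 33.
    Visit 17.
    At 17: go right to 25.
      At 25: no left child.
      Visit 25.
      At 25: go right to 29.
        29 is a leaf — visit 29.
  Visit 7.
  At 7: go right to 31.
    At 31: go left to 13.
      13 is a leaf — visit 13.
    Visit 31.
    At 31: no right child.
Full in-order sequence: 16, 26, 36, 15, 32, 33, 17, 25, 29, 7, 13, 31.

3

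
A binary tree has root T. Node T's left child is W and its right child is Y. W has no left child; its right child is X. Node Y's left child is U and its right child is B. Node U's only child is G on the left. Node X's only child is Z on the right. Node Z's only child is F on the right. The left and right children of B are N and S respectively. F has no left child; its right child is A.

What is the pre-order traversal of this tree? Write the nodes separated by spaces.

T W X Z F A Y U G B N S

Pre-order visits the node, then its left subtree, then its right subtree.
Visit T.
At T: go left to W.
  Visit W.
  At W: no left child.
  At W: go right to X.
    Visit X.
    At X: no left child.
    At X: go right to Z.
      Visit Z.
      At Z: no left child.
      At Z: go right to F.
        Visit F.
        At F: no left child.
        At F: go right to A.
          A is a leaf — visit A.
At T: go right to Y.
  Visit Y.
  At Y: go left to U.
    Visit U.
    At U: go left to G.
      G is a leaf — visit G.
    At U: no right child.
  At Y: go right to B.
    Visit B.
    At B: go left to N.
      N is a leaf — visit N.
    At B: go right to S.
      S is a leaf — visit S.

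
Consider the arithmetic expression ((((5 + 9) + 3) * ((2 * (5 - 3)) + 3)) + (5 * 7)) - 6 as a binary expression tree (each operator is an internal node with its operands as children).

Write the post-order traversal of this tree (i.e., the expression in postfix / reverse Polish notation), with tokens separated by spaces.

5 9 + 3 + 2 5 3 - * 3 + * 5 7 * + 6 -

Post-order on an expression tree gives postfix notation: for each operator, emit left operand, right operand, then the operator.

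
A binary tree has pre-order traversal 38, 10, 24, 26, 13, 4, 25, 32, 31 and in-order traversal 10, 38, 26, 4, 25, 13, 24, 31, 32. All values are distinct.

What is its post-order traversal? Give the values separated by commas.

The first element of pre-order is the root; it splits in-order into left and right subtrees.
Root 38: left subtree has 1 node {10}, right has 7 {26, 4, 25, 13, 24, 31, 32}.
  Root 24: left subtree has 4 nodes {26, 4, 25, 13}, right has 2 {31, 32}.
    Root 26: left subtree has 0 nodes { }, right has 3 {4, 25, 13}.
      Root 13: left subtree has 2 nodes {4, 25}, right has 0 { }.
        Root 4: left subtree has 0 nodes { }, right has 1 {25}.
    Root 32: left subtree has 1 node {31}, right has 0 { }.

10, 25, 4, 13, 26, 31, 32, 24, 38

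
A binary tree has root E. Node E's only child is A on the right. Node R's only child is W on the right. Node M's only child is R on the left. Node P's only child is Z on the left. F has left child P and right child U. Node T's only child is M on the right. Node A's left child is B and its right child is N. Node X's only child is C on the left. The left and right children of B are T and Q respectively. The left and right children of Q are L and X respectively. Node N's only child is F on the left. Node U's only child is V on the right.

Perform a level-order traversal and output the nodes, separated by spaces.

E A B N T Q F M L X P U R C Z V W

Level-order visits nodes level by level from the root, left to right within each level.
Level 0: E
Level 1: A
Level 2: B, N
Level 3: T, Q, F
Level 4: M, L, X, P, U
Level 5: R, C, Z, V
Level 6: W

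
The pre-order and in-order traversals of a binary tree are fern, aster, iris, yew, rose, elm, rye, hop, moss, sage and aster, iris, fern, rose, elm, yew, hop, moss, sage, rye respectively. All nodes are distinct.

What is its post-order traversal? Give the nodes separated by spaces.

The first element of pre-order is the root; it splits in-order into left and right subtrees.
Root fern: left subtree has 2 nodes {aster, iris}, right has 7 {rose, elm, yew, hop, moss, sage, rye}.
  Root aster: left subtree has 0 nodes { }, right has 1 {iris}.
  Root yew: left subtree has 2 nodes {rose, elm}, right has 4 {hop, moss, sage, rye}.
    Root rose: left subtree has 0 nodes { }, right has 1 {elm}.
    Root rye: left subtree has 3 nodes {hop, moss, sage}, right has 0 { }.
      Root hop: left subtree has 0 nodes { }, right has 2 {moss, sage}.
        Root moss: left subtree has 0 nodes { }, right has 1 {sage}.

iris aster elm rose sage moss hop rye yew fern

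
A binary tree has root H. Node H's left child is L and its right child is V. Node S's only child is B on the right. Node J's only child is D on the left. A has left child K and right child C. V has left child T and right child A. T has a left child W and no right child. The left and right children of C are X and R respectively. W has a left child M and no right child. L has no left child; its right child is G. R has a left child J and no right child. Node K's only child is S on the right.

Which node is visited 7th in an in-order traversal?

V

In-order visits the left subtree, then the node, then the right subtree.
At H: go left to L.
  At L: no left child.
  Visit L.
  At L: go right to G.
    G is a leaf — visit G.
Visit H.
At H: go right to V.
  At V: go left to T.
    At T: go left to W.
      At W: go left to M.
        M is a leaf — visit M.
      Visit W.
      At W: no right child.
    Visit T.
    At T: no right child.
  Visit V.
  At V: go right to A.
    At A: go left to K.
      At K: no left child.
      Visit K.
      At K: go right to S.
        At S: no left child.
        Visit S.
        At S: go right to B.
          B is a leaf — visit B.
    Visit A.
    At A: go right to C.
      At C: go left to X.
        X is a leaf — visit X.
      Visit C.
      At C: go right to R.
        At R: go left to J.
          At J: go left to D.
            D is a leaf — visit D.
          Visit J.
          At J: no right child.
        Visit R.
        At R: no right child.
Full in-order sequence: L, G, H, M, W, T, V, K, S, B, A, X, C, D, J, R.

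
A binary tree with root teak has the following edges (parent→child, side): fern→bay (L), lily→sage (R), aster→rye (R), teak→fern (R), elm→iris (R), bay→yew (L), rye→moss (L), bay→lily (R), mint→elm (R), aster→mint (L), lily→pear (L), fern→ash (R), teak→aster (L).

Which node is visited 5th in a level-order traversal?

Level-order visits nodes level by level from the root, left to right within each level.
Level 0: teak
Level 1: aster, fern
Level 2: mint, rye, bay, ash
Level 3: elm, moss, yew, lily
Level 4: iris, pear, sage
Full level-order sequence: teak, aster, fern, mint, rye, bay, ash, elm, moss, yew, lily, iris, pear, sage.

rye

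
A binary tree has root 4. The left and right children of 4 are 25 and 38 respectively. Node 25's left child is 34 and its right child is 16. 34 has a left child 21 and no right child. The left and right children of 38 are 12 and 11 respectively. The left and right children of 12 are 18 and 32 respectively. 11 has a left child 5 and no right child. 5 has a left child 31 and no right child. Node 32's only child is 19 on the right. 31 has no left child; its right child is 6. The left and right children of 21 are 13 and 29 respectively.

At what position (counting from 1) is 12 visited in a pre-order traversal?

Pre-order visits the node, then its left subtree, then its right subtree.
Visit 4.
At 4: go left to 25.
  Visit 25.
  At 25: go left to 34.
    Visit 34.
    At 34: go left to 21.
      Visit 21.
      At 21: go left to 13.
        13 is a leaf — visit 13.
      At 21: go right to 29.
        29 is a leaf — visit 29.
    At 34: no right child.
  At 25: go right to 16.
    16 is a leaf — visit 16.
At 4: go right to 38.
  Visit 38.
  At 38: go left to 12.
    Visit 12.
    At 12: go left to 18.
      18 is a leaf — visit 18.
    At 12: go right to 32.
      Visit 32.
      At 32: no left child.
      At 32: go right to 19.
        19 is a leaf — visit 19.
  At 38: go right to 11.
    Visit 11.
    At 11: go left to 5.
      Visit 5.
      At 5: go left to 31.
        Visit 31.
        At 31: no left child.
        At 31: go right to 6.
          6 is a leaf — visit 6.
      At 5: no right child.
    At 11: no right child.
Full pre-order sequence: 4, 25, 34, 21, 13, 29, 16, 38, 12, 18, 32, 19, 11, 5, 31, 6.

9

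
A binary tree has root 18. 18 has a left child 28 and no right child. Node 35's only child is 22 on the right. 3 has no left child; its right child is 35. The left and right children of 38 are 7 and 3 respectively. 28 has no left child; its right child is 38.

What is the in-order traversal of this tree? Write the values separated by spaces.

28 7 38 3 35 22 18

In-order visits the left subtree, then the node, then the right subtree.
At 18: go left to 28.
  At 28: no left child.
  Visit 28.
  At 28: go right to 38.
    At 38: go left to 7.
      7 is a leaf — visit 7.
    Visit 38.
    At 38: go right to 3.
      At 3: no left child.
      Visit 3.
      At 3: go right to 35.
        At 35: no left child.
        Visit 35.
        At 35: go right to 22.
          22 is a leaf — visit 22.
Visit 18.
At 18: no right child.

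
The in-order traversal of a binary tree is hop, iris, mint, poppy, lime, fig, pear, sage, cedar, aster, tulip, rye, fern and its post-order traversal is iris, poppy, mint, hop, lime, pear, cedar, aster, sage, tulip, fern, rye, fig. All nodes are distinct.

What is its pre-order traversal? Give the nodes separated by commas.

fig, lime, hop, mint, iris, poppy, rye, tulip, sage, pear, aster, cedar, fern

The last element of post-order is the root; it splits in-order into left and right subtrees.
Root fig: left subtree has 5 nodes {hop, iris, mint, poppy, lime}, right has 7 {pear, sage, cedar, aster, tulip, rye, fern}.
  Root lime: left subtree has 4 nodes {hop, iris, mint, poppy}, right has 0 { }.
    Root hop: left subtree has 0 nodes { }, right has 3 {iris, mint, poppy}.
      Root mint: left subtree has 1 node {iris}, right has 1 {poppy}.
  Root rye: left subtree has 5 nodes {pear, sage, cedar, aster, tulip}, right has 1 {fern}.
    Root tulip: left subtree has 4 nodes {pear, sage, cedar, aster}, right has 0 { }.
      Root sage: left subtree has 1 node {pear}, right has 2 {cedar, aster}.
        Root aster: left subtree has 1 node {cedar}, right has 0 { }.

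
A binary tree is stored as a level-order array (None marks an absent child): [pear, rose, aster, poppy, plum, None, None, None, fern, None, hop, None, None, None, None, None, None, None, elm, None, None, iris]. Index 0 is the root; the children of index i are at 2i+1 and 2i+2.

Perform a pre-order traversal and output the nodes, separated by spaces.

pear rose poppy fern elm plum hop iris aster

Pre-order visits the node, then its left subtree, then its right subtree.
Visit pear.
At pear: go left to rose.
  Visit rose.
  At rose: go left to poppy.
    Visit poppy.
    At poppy: no left child.
    At poppy: go right to fern.
      Visit fern.
      At fern: no left child.
      At fern: go right to elm.
        elm is a leaf — visit elm.
  At rose: go right to plum.
    Visit plum.
    At plum: no left child.
    At plum: go right to hop.
      Visit hop.
      At hop: go left to iris.
        iris is a leaf — visit iris.
      At hop: no right child.
At pear: go right to aster.
  aster is a leaf — visit aster.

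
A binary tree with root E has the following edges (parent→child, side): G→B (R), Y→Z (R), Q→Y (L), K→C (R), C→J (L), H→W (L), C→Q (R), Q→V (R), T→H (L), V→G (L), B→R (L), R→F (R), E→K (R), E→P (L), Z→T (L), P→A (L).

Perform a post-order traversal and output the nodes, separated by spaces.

Post-order visits the left subtree, then the right subtree, then the node.
At E: go left to P.
  At P: go left to A.
    A is a leaf — visit A.
  At P: no right child.
  Visit P.
At E: go right to K.
  At K: no left child.
  At K: go right to C.
    At C: go left to J.
      J is a leaf — visit J.
    At C: go right to Q.
      At Q: go left to Y.
        At Y: no left child.
        At Y: go right to Z.
          At Z: go left to T.
            At T: go left to H.
              At H: go left to W.
                W is a leaf — visit W.
              At H: no right child.
              Visit H.
            At T: no right child.
            Visit T.
          At Z: no right child.
          Visit Z.
        Visit Y.
      At Q: go right to V.
        At V: go left to G.
          At G: no left child.
          At G: go right to B.
            At B: go left to R.
              At R: no left child.
              At R: go right to F.
                F is a leaf — visit F.
              Visit R.
            At B: no right child.
            Visit B.
          Visit G.
        At V: no right child.
        Visit V.
      Visit Q.
    Visit C.
  Visit K.
Visit E.

A P J W H T Z Y F R B G V Q C K E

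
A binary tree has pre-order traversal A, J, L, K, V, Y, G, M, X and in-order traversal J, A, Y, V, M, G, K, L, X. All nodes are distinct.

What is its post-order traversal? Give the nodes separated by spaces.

J Y M G V K X L A

The first element of pre-order is the root; it splits in-order into left and right subtrees.
Root A: left subtree has 1 node {J}, right has 7 {Y, V, M, G, K, L, X}.
  Root L: left subtree has 5 nodes {Y, V, M, G, K}, right has 1 {X}.
    Root K: left subtree has 4 nodes {Y, V, M, G}, right has 0 { }.
      Root V: left subtree has 1 node {Y}, right has 2 {M, G}.
        Root G: left subtree has 1 node {M}, right has 0 { }.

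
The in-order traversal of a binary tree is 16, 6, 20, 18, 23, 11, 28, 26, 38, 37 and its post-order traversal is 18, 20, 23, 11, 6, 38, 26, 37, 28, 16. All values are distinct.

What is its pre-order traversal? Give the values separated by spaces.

The last element of post-order is the root; it splits in-order into left and right subtrees.
Root 16: left subtree has 0 nodes { }, right has 9 {6, 20, 18, 23, 11, 28, 26, 38, 37}.
  Root 28: left subtree has 5 nodes {6, 20, 18, 23, 11}, right has 3 {26, 38, 37}.
    Root 6: left subtree has 0 nodes { }, right has 4 {20, 18, 23, 11}.
      Root 11: left subtree has 3 nodes {20, 18, 23}, right has 0 { }.
        Root 23: left subtree has 2 nodes {20, 18}, right has 0 { }.
          Root 20: left subtree has 0 nodes { }, right has 1 {18}.
    Root 37: left subtree has 2 nodes {26, 38}, right has 0 { }.
      Root 26: left subtree has 0 nodes { }, right has 1 {38}.

16 28 6 11 23 20 18 37 26 38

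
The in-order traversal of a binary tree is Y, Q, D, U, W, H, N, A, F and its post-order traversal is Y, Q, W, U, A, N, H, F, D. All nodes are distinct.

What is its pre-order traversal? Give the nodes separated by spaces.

D Q Y F H U W N A

The last element of post-order is the root; it splits in-order into left and right subtrees.
Root D: left subtree has 2 nodes {Y, Q}, right has 6 {U, W, H, N, A, F}.
  Root Q: left subtree has 1 node {Y}, right has 0 { }.
  Root F: left subtree has 5 nodes {U, W, H, N, A}, right has 0 { }.
    Root H: left subtree has 2 nodes {U, W}, right has 2 {N, A}.
      Root U: left subtree has 0 nodes { }, right has 1 {W}.
      Root N: left subtree has 0 nodes { }, right has 1 {A}.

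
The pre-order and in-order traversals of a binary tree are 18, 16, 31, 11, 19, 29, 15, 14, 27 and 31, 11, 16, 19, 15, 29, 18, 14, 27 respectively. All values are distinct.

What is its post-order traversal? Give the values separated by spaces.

The first element of pre-order is the root; it splits in-order into left and right subtrees.
Root 18: left subtree has 6 nodes {31, 11, 16, 19, 15, 29}, right has 2 {14, 27}.
  Root 16: left subtree has 2 nodes {31, 11}, right has 3 {19, 15, 29}.
    Root 31: left subtree has 0 nodes { }, right has 1 {11}.
    Root 19: left subtree has 0 nodes { }, right has 2 {15, 29}.
      Root 29: left subtree has 1 node {15}, right has 0 { }.
  Root 14: left subtree has 0 nodes { }, right has 1 {27}.

11 31 15 29 19 16 27 14 18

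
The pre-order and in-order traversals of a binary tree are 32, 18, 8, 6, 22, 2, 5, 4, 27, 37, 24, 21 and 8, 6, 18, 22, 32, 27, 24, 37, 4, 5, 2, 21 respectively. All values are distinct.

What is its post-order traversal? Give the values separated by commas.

The first element of pre-order is the root; it splits in-order into left and right subtrees.
Root 32: left subtree has 4 nodes {8, 6, 18, 22}, right has 7 {27, 24, 37, 4, 5, 2, 21}.
  Root 18: left subtree has 2 nodes {8, 6}, right has 1 {22}.
    Root 8: left subtree has 0 nodes { }, right has 1 {6}.
  Root 2: left subtree has 5 nodes {27, 24, 37, 4, 5}, right has 1 {21}.
    Root 5: left subtree has 4 nodes {27, 24, 37, 4}, right has 0 { }.
      Root 4: left subtree has 3 nodes {27, 24, 37}, right has 0 { }.
        Root 27: left subtree has 0 nodes { }, right has 2 {24, 37}.
          Root 37: left subtree has 1 node {24}, right has 0 { }.

6, 8, 22, 18, 24, 37, 27, 4, 5, 21, 2, 32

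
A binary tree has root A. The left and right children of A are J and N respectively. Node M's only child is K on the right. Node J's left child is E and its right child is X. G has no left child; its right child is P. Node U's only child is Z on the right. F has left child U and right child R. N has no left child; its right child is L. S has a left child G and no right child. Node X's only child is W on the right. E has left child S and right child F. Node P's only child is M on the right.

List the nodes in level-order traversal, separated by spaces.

A J N E X L S F W G U R P Z M K

Level-order visits nodes level by level from the root, left to right within each level.
Level 0: A
Level 1: J, N
Level 2: E, X, L
Level 3: S, F, W
Level 4: G, U, R
Level 5: P, Z
Level 6: M
Level 7: K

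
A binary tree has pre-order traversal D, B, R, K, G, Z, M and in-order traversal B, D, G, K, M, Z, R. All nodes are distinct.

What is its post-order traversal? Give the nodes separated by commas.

B, G, M, Z, K, R, D

The first element of pre-order is the root; it splits in-order into left and right subtrees.
Root D: left subtree has 1 node {B}, right has 5 {G, K, M, Z, R}.
  Root R: left subtree has 4 nodes {G, K, M, Z}, right has 0 { }.
    Root K: left subtree has 1 node {G}, right has 2 {M, Z}.
      Root Z: left subtree has 1 node {M}, right has 0 { }.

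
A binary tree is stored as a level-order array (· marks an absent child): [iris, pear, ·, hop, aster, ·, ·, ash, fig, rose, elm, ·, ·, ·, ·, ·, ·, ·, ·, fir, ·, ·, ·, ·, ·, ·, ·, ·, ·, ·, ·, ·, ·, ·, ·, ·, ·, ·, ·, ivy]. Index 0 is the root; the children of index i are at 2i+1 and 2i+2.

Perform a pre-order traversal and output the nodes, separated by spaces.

Pre-order visits the node, then its left subtree, then its right subtree.
Visit iris.
At iris: go left to pear.
  Visit pear.
  At pear: go left to hop.
    Visit hop.
    At hop: go left to ash.
      ash is a leaf — visit ash.
    At hop: go right to fig.
      fig is a leaf — visit fig.
  At pear: go right to aster.
    Visit aster.
    At aster: go left to rose.
      Visit rose.
      At rose: go left to fir.
        Visit fir.
        At fir: go left to ivy.
          ivy is a leaf — visit ivy.
        At fir: no right child.
      At rose: no right child.
    At aster: go right to elm.
      elm is a leaf — visit elm.
At iris: no right child.

iris pear hop ash fig aster rose fir ivy elm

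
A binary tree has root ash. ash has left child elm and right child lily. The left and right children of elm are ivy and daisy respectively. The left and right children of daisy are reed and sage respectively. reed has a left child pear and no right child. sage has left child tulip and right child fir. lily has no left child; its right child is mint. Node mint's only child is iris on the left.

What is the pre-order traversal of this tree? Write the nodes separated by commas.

Pre-order visits the node, then its left subtree, then its right subtree.
Visit ash.
At ash: go left to elm.
  Visit elm.
  At elm: go left to ivy.
    ivy is a leaf — visit ivy.
  At elm: go right to daisy.
    Visit daisy.
    At daisy: go left to reed.
      Visit reed.
      At reed: go left to pear.
        pear is a leaf — visit pear.
      At reed: no right child.
    At daisy: go right to sage.
      Visit sage.
      At sage: go left to tulip.
        tulip is a leaf — visit tulip.
      At sage: go right to fir.
        fir is a leaf — visit fir.
At ash: go right to lily.
  Visit lily.
  At lily: no left child.
  At lily: go right to mint.
    Visit mint.
    At mint: go left to iris.
      iris is a leaf — visit iris.
    At mint: no right child.

ash, elm, ivy, daisy, reed, pear, sage, tulip, fir, lily, mint, iris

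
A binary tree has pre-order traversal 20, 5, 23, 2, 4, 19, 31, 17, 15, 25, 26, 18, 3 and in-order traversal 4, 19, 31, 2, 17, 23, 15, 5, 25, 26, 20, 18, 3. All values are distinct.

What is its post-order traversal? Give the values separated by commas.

The first element of pre-order is the root; it splits in-order into left and right subtrees.
Root 20: left subtree has 10 nodes {4, 19, 31, 2, 17, 23, 15, 5, 25, 26}, right has 2 {18, 3}.
  Root 5: left subtree has 7 nodes {4, 19, 31, 2, 17, 23, 15}, right has 2 {25, 26}.
    Root 23: left subtree has 5 nodes {4, 19, 31, 2, 17}, right has 1 {15}.
      Root 2: left subtree has 3 nodes {4, 19, 31}, right has 1 {17}.
        Root 4: left subtree has 0 nodes { }, right has 2 {19, 31}.
          Root 19: left subtree has 0 nodes { }, right has 1 {31}.
    Root 25: left subtree has 0 nodes { }, right has 1 {26}.
  Root 18: left subtree has 0 nodes { }, right has 1 {3}.

31, 19, 4, 17, 2, 15, 23, 26, 25, 5, 3, 18, 20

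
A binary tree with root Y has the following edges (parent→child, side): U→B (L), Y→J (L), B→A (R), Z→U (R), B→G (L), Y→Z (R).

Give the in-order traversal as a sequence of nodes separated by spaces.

J Y Z G B A U

In-order visits the left subtree, then the node, then the right subtree.
At Y: go left to J.
  J is a leaf — visit J.
Visit Y.
At Y: go right to Z.
  At Z: no left child.
  Visit Z.
  At Z: go right to U.
    At U: go left to B.
      At B: go left to G.
        G is a leaf — visit G.
      Visit B.
      At B: go right to A.
        A is a leaf — visit A.
    Visit U.
    At U: no right child.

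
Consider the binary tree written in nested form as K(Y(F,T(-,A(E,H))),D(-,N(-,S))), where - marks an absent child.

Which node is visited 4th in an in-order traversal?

In-order visits the left subtree, then the node, then the right subtree.
At K: go left to Y.
  At Y: go left to F.
    F is a leaf — visit F.
  Visit Y.
  At Y: go right to T.
    At T: no left child.
    Visit T.
    At T: go right to A.
      At A: go left to E.
        E is a leaf — visit E.
      Visit A.
      At A: go right to H.
        H is a leaf — visit H.
Visit K.
At K: go right to D.
  At D: no left child.
  Visit D.
  At D: go right to N.
    At N: no left child.
    Visit N.
    At N: go right to S.
      S is a leaf — visit S.
Full in-order sequence: F, Y, T, E, A, H, K, D, N, S.

E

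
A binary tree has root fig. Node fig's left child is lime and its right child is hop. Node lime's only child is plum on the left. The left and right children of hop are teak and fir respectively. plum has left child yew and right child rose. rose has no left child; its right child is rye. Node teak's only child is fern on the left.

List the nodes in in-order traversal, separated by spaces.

yew plum rose rye lime fig fern teak hop fir

In-order visits the left subtree, then the node, then the right subtree.
At fig: go left to lime.
  At lime: go left to plum.
    At plum: go left to yew.
      yew is a leaf — visit yew.
    Visit plum.
    At plum: go right to rose.
      At rose: no left child.
      Visit rose.
      At rose: go right to rye.
        rye is a leaf — visit rye.
  Visit lime.
  At lime: no right child.
Visit fig.
At fig: go right to hop.
  At hop: go left to teak.
    At teak: go left to fern.
      fern is a leaf — visit fern.
    Visit teak.
    At teak: no right child.
  Visit hop.
  At hop: go right to fir.
    fir is a leaf — visit fir.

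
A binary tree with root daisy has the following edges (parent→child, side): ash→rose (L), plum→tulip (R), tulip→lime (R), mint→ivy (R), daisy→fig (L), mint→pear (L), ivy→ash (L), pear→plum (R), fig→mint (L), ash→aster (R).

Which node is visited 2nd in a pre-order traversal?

Pre-order visits the node, then its left subtree, then its right subtree.
Visit daisy.
At daisy: go left to fig.
  Visit fig.
  At fig: go left to mint.
    Visit mint.
    At mint: go left to pear.
      Visit pear.
      At pear: no left child.
      At pear: go right to plum.
        Visit plum.
        At plum: no left child.
        At plum: go right to tulip.
          Visit tulip.
          At tulip: no left child.
          At tulip: go right to lime.
            lime is a leaf — visit lime.
    At mint: go right to ivy.
      Visit ivy.
      At ivy: go left to ash.
        Visit ash.
        At ash: go left to rose.
          rose is a leaf — visit rose.
        At ash: go right to aster.
          aster is a leaf — visit aster.
      At ivy: no right child.
  At fig: no right child.
At daisy: no right child.
Full pre-order sequence: daisy, fig, mint, pear, plum, tulip, lime, ivy, ash, rose, aster.

fig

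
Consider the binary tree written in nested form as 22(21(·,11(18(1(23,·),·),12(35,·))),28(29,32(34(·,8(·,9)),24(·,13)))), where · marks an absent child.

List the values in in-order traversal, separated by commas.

21, 23, 1, 18, 11, 35, 12, 22, 29, 28, 34, 8, 9, 32, 24, 13

In-order visits the left subtree, then the node, then the right subtree.
At 22: go left to 21.
  At 21: no left child.
  Visit 21.
  At 21: go right to 11.
    At 11: go left to 18.
      At 18: go left to 1.
        At 1: go left to 23.
          23 is a leaf — visit 23.
        Visit 1.
        At 1: no right child.
      Visit 18.
      At 18: no right child.
    Visit 11.
    At 11: go right to 12.
      At 12: go left to 35.
        35 is a leaf — visit 35.
      Visit 12.
      At 12: no right child.
Visit 22.
At 22: go right to 28.
  At 28: go left to 29.
    29 is a leaf — visit 29.
  Visit 28.
  At 28: go right to 32.
    At 32: go left to 34.
      At 34: no left child.
      Visit 34.
      At 34: go right to 8.
        At 8: no left child.
        Visit 8.
        At 8: go right to 9.
          9 is a leaf — visit 9.
    Visit 32.
    At 32: go right to 24.
      At 24: no left child.
      Visit 24.
      At 24: go right to 13.
        13 is a leaf — visit 13.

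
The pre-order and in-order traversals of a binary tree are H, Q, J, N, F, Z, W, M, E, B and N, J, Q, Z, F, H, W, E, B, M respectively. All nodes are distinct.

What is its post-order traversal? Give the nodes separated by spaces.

N J Z F Q B E M W H

The first element of pre-order is the root; it splits in-order into left and right subtrees.
Root H: left subtree has 5 nodes {N, J, Q, Z, F}, right has 4 {W, E, B, M}.
  Root Q: left subtree has 2 nodes {N, J}, right has 2 {Z, F}.
    Root J: left subtree has 1 node {N}, right has 0 { }.
    Root F: left subtree has 1 node {Z}, right has 0 { }.
  Root W: left subtree has 0 nodes { }, right has 3 {E, B, M}.
    Root M: left subtree has 2 nodes {E, B}, right has 0 { }.
      Root E: left subtree has 0 nodes { }, right has 1 {B}.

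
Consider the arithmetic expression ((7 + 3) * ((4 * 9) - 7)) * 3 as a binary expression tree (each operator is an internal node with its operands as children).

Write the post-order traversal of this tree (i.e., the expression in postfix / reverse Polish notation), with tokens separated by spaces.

Post-order on an expression tree gives postfix notation: for each operator, emit left operand, right operand, then the operator.

7 3 + 4 9 * 7 - * 3 *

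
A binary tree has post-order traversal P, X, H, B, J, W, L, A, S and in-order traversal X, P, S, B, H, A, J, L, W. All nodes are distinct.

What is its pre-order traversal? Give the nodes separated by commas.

The last element of post-order is the root; it splits in-order into left and right subtrees.
Root S: left subtree has 2 nodes {X, P}, right has 6 {B, H, A, J, L, W}.
  Root X: left subtree has 0 nodes { }, right has 1 {P}.
  Root A: left subtree has 2 nodes {B, H}, right has 3 {J, L, W}.
    Root B: left subtree has 0 nodes { }, right has 1 {H}.
    Root L: left subtree has 1 node {J}, right has 1 {W}.

S, X, P, A, B, H, L, J, W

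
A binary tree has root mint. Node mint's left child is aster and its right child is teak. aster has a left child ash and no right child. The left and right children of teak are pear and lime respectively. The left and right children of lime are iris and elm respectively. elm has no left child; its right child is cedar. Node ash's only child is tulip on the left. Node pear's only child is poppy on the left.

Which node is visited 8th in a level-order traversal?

poppy

Level-order visits nodes level by level from the root, left to right within each level.
Level 0: mint
Level 1: aster, teak
Level 2: ash, pear, lime
Level 3: tulip, poppy, iris, elm
Level 4: cedar
Full level-order sequence: mint, aster, teak, ash, pear, lime, tulip, poppy, iris, elm, cedar.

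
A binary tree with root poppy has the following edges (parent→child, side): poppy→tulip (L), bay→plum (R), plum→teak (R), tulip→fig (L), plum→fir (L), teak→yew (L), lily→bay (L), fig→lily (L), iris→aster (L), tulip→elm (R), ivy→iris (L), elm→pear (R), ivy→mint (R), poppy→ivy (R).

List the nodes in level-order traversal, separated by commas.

poppy, tulip, ivy, fig, elm, iris, mint, lily, pear, aster, bay, plum, fir, teak, yew

Level-order visits nodes level by level from the root, left to right within each level.
Level 0: poppy
Level 1: tulip, ivy
Level 2: fig, elm, iris, mint
Level 3: lily, pear, aster
Level 4: bay
Level 5: plum
Level 6: fir, teak
Level 7: yew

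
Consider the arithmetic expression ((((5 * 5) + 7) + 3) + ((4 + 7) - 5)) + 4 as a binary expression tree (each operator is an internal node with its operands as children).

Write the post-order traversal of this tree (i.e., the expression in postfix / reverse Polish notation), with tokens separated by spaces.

Post-order on an expression tree gives postfix notation: for each operator, emit left operand, right operand, then the operator.

5 5 * 7 + 3 + 4 7 + 5 - + 4 +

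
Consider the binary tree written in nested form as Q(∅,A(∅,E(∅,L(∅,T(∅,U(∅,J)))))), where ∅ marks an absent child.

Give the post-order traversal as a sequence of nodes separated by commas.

Post-order visits the left subtree, then the right subtree, then the node.
At Q: no left child.
At Q: go right to A.
  At A: no left child.
  At A: go right to E.
    At E: no left child.
    At E: go right to L.
      At L: no left child.
      At L: go right to T.
        At T: no left child.
        At T: go right to U.
          At U: no left child.
          At U: go right to J.
            J is a leaf — visit J.
          Visit U.
        Visit T.
      Visit L.
    Visit E.
  Visit A.
Visit Q.

J, U, T, L, E, A, Q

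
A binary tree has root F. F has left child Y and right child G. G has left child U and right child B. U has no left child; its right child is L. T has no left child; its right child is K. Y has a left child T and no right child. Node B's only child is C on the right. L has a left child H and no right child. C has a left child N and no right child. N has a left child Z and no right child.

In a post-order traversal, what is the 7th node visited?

Post-order visits the left subtree, then the right subtree, then the node.
At F: go left to Y.
  At Y: go left to T.
    At T: no left child.
    At T: go right to K.
      K is a leaf — visit K.
    Visit T.
  At Y: no right child.
  Visit Y.
At F: go right to G.
  At G: go left to U.
    At U: no left child.
    At U: go right to L.
      At L: go left to H.
        H is a leaf — visit H.
      At L: no right child.
      Visit L.
    Visit U.
  At G: go right to B.
    At B: no left child.
    At B: go right to C.
      At C: go left to N.
        At N: go left to Z.
          Z is a leaf — visit Z.
        At N: no right child.
        Visit N.
      At C: no right child.
      Visit C.
    Visit B.
  Visit G.
Visit F.
Full post-order sequence: K, T, Y, H, L, U, Z, N, C, B, G, F.

Z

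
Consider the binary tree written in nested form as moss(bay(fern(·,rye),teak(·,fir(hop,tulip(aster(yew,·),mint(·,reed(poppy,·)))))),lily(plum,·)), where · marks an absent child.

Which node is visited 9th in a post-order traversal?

tulip

Post-order visits the left subtree, then the right subtree, then the node.
At moss: go left to bay.
  At bay: go left to fern.
    At fern: no left child.
    At fern: go right to rye.
      rye is a leaf — visit rye.
    Visit fern.
  At bay: go right to teak.
    At teak: no left child.
    At teak: go right to fir.
      At fir: go left to hop.
        hop is a leaf — visit hop.
      At fir: go right to tulip.
        At tulip: go left to aster.
          At aster: go left to yew.
            yew is a leaf — visit yew.
          At aster: no right child.
          Visit aster.
        At tulip: go right to mint.
          At mint: no left child.
          At mint: go right to reed.
            At reed: go left to poppy.
              poppy is a leaf — visit poppy.
            At reed: no right child.
            Visit reed.
          Visit mint.
        Visit tulip.
      Visit fir.
    Visit teak.
  Visit bay.
At moss: go right to lily.
  At lily: go left to plum.
    plum is a leaf — visit plum.
  At lily: no right child.
  Visit lily.
Visit moss.
Full post-order sequence: rye, fern, hop, yew, aster, poppy, reed, mint, tulip, fir, teak, bay, plum, lily, moss.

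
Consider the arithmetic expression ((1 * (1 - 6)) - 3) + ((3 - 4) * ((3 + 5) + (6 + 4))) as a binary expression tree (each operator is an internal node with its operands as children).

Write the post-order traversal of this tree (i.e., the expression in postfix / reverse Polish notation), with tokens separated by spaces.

1 1 6 - * 3 - 3 4 - 3 5 + 6 4 + + * +

Post-order on an expression tree gives postfix notation: for each operator, emit left operand, right operand, then the operator.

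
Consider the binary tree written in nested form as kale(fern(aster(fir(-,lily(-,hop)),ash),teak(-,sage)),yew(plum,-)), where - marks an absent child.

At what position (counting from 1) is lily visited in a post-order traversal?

Post-order visits the left subtree, then the right subtree, then the node.
At kale: go left to fern.
  At fern: go left to aster.
    At aster: go left to fir.
      At fir: no left child.
      At fir: go right to lily.
        At lily: no left child.
        At lily: go right to hop.
          hop is a leaf — visit hop.
        Visit lily.
      Visit fir.
    At aster: go right to ash.
      ash is a leaf — visit ash.
    Visit aster.
  At fern: go right to teak.
    At teak: no left child.
    At teak: go right to sage.
      sage is a leaf — visit sage.
    Visit teak.
  Visit fern.
At kale: go right to yew.
  At yew: go left to plum.
    plum is a leaf — visit plum.
  At yew: no right child.
  Visit yew.
Visit kale.
Full post-order sequence: hop, lily, fir, ash, aster, sage, teak, fern, plum, yew, kale.

2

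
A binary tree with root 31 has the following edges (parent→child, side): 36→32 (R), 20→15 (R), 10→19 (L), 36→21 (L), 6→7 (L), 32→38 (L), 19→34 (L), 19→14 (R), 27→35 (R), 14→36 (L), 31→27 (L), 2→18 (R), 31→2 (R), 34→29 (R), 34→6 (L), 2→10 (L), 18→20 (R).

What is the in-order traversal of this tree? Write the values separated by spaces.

27 35 31 7 6 34 29 19 21 36 38 32 14 10 2 18 20 15

In-order visits the left subtree, then the node, then the right subtree.
At 31: go left to 27.
  At 27: no left child.
  Visit 27.
  At 27: go right to 35.
    35 is a leaf — visit 35.
Visit 31.
At 31: go right to 2.
  At 2: go left to 10.
    At 10: go left to 19.
      At 19: go left to 34.
        At 34: go left to 6.
          At 6: go left to 7.
            7 is a leaf — visit 7.
          Visit 6.
          At 6: no right child.
        Visit 34.
        At 34: go right to 29.
          29 is a leaf — visit 29.
      Visit 19.
      At 19: go right to 14.
        At 14: go left to 36.
          At 36: go left to 21.
            21 is a leaf — visit 21.
          Visit 36.
          At 36: go right to 32.
            At 32: go left to 38.
              38 is a leaf — visit 38.
            Visit 32.
            At 32: no right child.
        Visit 14.
        At 14: no right child.
    Visit 10.
    At 10: no right child.
  Visit 2.
  At 2: go right to 18.
    At 18: no left child.
    Visit 18.
    At 18: go right to 20.
      At 20: no left child.
      Visit 20.
      At 20: go right to 15.
        15 is a leaf — visit 15.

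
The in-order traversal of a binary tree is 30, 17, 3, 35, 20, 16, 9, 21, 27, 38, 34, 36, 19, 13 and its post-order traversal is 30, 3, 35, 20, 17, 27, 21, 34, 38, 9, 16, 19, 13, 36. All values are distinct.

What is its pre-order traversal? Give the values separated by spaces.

The last element of post-order is the root; it splits in-order into left and right subtrees.
Root 36: left subtree has 11 nodes {30, 17, 3, 35, 20, 16, 9, 21, 27, 38, 34}, right has 2 {19, 13}.
  Root 16: left subtree has 5 nodes {30, 17, 3, 35, 20}, right has 5 {9, 21, 27, 38, 34}.
    Root 17: left subtree has 1 node {30}, right has 3 {3, 35, 20}.
      Root 20: left subtree has 2 nodes {3, 35}, right has 0 { }.
        Root 35: left subtree has 1 node {3}, right has 0 { }.
    Root 9: left subtree has 0 nodes { }, right has 4 {21, 27, 38, 34}.
      Root 38: left subtree has 2 nodes {21, 27}, right has 1 {34}.
        Root 21: left subtree has 0 nodes { }, right has 1 {27}.
  Root 13: left subtree has 1 node {19}, right has 0 { }.

36 16 17 30 20 35 3 9 38 21 27 34 13 19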